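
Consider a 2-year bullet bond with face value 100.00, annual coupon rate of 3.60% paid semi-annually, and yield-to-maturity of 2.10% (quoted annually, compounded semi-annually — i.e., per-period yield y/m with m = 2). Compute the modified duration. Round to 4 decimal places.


Coupon per period c = face * coupon_rate / m = 1.800000
Periods per year m = 2; per-period yield y/m = 0.010500
Number of cashflows N = 4
Cashflows (t years, CF_t, discount factor 1/(1+y/m)^(m*t), PV):
  t = 0.5000: CF_t = 1.800000, DF = 0.989609, PV = 1.781296
  t = 1.0000: CF_t = 1.800000, DF = 0.979326, PV = 1.762787
  t = 1.5000: CF_t = 1.800000, DF = 0.969150, PV = 1.744470
  t = 2.0000: CF_t = 101.800000, DF = 0.959080, PV = 97.634320
Price P = sum_t PV_t = 102.922874
First compute Macaulay numerator sum_t t * PV_t:
  t * PV_t at t = 0.5000: 0.890648
  t * PV_t at t = 1.0000: 1.762787
  t * PV_t at t = 1.5000: 2.616705
  t * PV_t at t = 2.0000: 195.268640
Macaulay duration D = 200.538781 / 102.922874 = 1.948437
Modified duration = D / (1 + y/m) = 1.948437 / (1 + 0.010500) = 1.928191

Answer: Modified duration = 1.9282


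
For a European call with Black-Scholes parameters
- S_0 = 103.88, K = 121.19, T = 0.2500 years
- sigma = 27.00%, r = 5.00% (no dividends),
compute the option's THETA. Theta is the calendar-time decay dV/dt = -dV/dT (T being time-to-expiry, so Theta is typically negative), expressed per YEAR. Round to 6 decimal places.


d1 = -0.9815605569; d2 = -1.1165605569
phi(d1) = 0.2464320219; exp(-qT) = 1.0000000000; exp(-rT) = 0.9875778005
Theta = -S*exp(-qT)*phi(d1)*sigma/(2*sqrt(T)) - r*K*exp(-rT)*N(d2) + q*S*exp(-qT)*N(d1)
N(d1) = 0.1631581936; N(d2) = 0.1320911321; sqrt(T) = 0.5000000000
Term 1 = -103.8800 * 1.0000000000 * 0.2464320219 * 0.2700 / (2 * 0.5000000000) = -6.9118267774
Term 2 = -0.0500 * 121.1900 * 0.9875778005 * 0.1320911321 = -0.7904634093
Term 3 = 0 (no dividend yield, q = 0)
Theta = -6.9118267774 + (-0.7904634093) + (0.0000000000) = -7.702290

Answer: Theta = -7.702290


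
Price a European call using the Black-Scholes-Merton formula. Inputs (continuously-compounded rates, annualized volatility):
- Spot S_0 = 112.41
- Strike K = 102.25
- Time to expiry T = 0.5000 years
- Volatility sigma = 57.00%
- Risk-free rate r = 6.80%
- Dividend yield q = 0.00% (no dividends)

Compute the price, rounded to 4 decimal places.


d1 = (ln(S/K) + (r - q + 0.5*sigma^2) * T) / (sigma * sqrt(T)) = 0.52091963
d2 = d1 - sigma * sqrt(T) = 0.11786876
exp(-rT) = 0.96657150; exp(-qT) = 1.00000000
C = S_0 * exp(-qT) * N(d1) - K * exp(-rT) * N(d2)
N(d1) = 0.69878862; N(d2) = 0.54691418
C = 112.4100 * 1.00000000 * 0.69878862 - 102.2500 * 0.96657150 * 0.54691418 = 24.4982

Answer: Price = 24.4982


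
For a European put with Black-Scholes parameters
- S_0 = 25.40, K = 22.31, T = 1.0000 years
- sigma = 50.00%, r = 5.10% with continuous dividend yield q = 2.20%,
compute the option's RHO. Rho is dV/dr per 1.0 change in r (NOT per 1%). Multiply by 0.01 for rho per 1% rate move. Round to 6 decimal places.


d1 = 0.5674283312; d2 = 0.0674283312
phi(d1) = 0.3396206605; exp(-qT) = 0.9782402351; exp(-rT) = 0.9502786705
N(-d2) = 0.4731203578
Rho = -K*T*exp(-rT)*N(-d2) = -22.3100 * 1.0000 * 0.9502786705 * 0.4731203578 = -10.030491

Answer: Rho = -10.030491


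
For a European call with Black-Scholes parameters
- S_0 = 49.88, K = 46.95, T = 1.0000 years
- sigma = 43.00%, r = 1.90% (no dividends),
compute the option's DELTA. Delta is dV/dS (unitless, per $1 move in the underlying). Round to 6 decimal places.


Answer: Delta = 0.655411

Derivation:
d1 = 0.3999695701; d2 = -0.0300304299
phi(d1) = 0.3682746227; exp(-qT) = 1.0000000000; exp(-rT) = 0.9811793622
N(d1) = 0.6554105351
Delta = exp(-qT) * N(d1) = 1.0000000000 * 0.6554105351 = 0.655411


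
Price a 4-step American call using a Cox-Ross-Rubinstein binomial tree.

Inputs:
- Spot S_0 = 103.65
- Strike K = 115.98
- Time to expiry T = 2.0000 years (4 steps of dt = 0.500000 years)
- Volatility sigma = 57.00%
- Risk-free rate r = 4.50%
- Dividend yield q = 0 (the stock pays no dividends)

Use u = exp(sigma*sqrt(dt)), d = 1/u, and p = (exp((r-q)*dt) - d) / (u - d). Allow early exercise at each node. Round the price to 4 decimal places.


Answer: Price = V(0,0) = 31.4291

Derivation:
dt = T/N = 0.500000
u = exp(sigma*sqrt(dt)) = 1.496383; d = 1/u = 0.668278
p = (exp((r-q)*dt) - d) / (u - d) = 0.428058
Discount per step: exp(-r*dt) = 0.977751
Stock lattice S(k, i) with i counting down-moves:
  k=0: S(0,0) = 103.6500
  k=1: S(1,0) = 155.1001; S(1,1) = 69.2670
  k=2: S(2,0) = 232.0892; S(2,1) = 103.6500; S(2,2) = 46.2896
  k=3: S(3,0) = 347.2943; S(3,1) = 155.1001; S(3,2) = 69.2670; S(3,3) = 30.9344
  k=4: S(4,0) = 519.6852; S(4,1) = 232.0892; S(4,2) = 103.6500; S(4,3) = 46.2896; S(4,4) = 20.6727
Terminal payoffs V(N, i) = max(S_T - K, 0):
  V(4,0) = 403.705229; V(4,1) = 116.109151; V(4,2) = 0.000000; V(4,3) = 0.000000; V(4,4) = 0.000000
Backward induction: V(k, i) = exp(-r*dt) * [p * V(k+1, i) + (1-p) * V(k+1, i+1)]; then take max(V_cont, immediate exercise) for American.
  V(3,0) = exp(-r*dt) * [p*403.705229 + (1-p)*116.109151] = 233.894672; exercise = 231.314261; V(3,0) = max -> 233.894672
  V(3,1) = exp(-r*dt) * [p*116.109151 + (1-p)*0.000000] = 48.595655; exercise = 39.120098; V(3,1) = max -> 48.595655
  V(3,2) = exp(-r*dt) * [p*0.000000 + (1-p)*0.000000] = 0.000000; exercise = 0.000000; V(3,2) = max -> 0.000000
  V(3,3) = exp(-r*dt) * [p*0.000000 + (1-p)*0.000000] = 0.000000; exercise = 0.000000; V(3,3) = max -> 0.000000
  V(2,0) = exp(-r*dt) * [p*233.894672 + (1-p)*48.595655] = 125.068446; exercise = 116.109151; V(2,0) = max -> 125.068446
  V(2,1) = exp(-r*dt) * [p*48.595655 + (1-p)*0.000000] = 20.338946; exercise = 0.000000; V(2,1) = max -> 20.338946
  V(2,2) = exp(-r*dt) * [p*0.000000 + (1-p)*0.000000] = 0.000000; exercise = 0.000000; V(2,2) = max -> 0.000000
  V(1,0) = exp(-r*dt) * [p*125.068446 + (1-p)*20.338946] = 63.719311; exercise = 39.120098; V(1,0) = max -> 63.719311
  V(1,1) = exp(-r*dt) * [p*20.338946 + (1-p)*0.000000] = 8.512545; exercise = 0.000000; V(1,1) = max -> 8.512545
  V(0,0) = exp(-r*dt) * [p*63.719311 + (1-p)*8.512545] = 31.429074; exercise = 0.000000; V(0,0) = max -> 31.429074


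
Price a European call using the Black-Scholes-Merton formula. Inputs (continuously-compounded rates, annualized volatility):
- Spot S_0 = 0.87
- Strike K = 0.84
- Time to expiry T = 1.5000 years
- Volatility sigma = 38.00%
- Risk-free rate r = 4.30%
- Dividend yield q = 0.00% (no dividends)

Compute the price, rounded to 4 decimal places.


Answer: Price = 0.1971

Derivation:
d1 = (ln(S/K) + (r - q + 0.5*sigma^2) * T) / (sigma * sqrt(T)) = 0.44669093
d2 = d1 - sigma * sqrt(T) = -0.01871213
exp(-rT) = 0.93753611; exp(-qT) = 1.00000000
C = S_0 * exp(-qT) * N(d1) - K * exp(-rT) * N(d2)
N(d1) = 0.67245088; N(d2) = 0.49253538
C = 0.8700 * 1.00000000 * 0.67245088 - 0.8400 * 0.93753611 * 0.49253538 = 0.1971


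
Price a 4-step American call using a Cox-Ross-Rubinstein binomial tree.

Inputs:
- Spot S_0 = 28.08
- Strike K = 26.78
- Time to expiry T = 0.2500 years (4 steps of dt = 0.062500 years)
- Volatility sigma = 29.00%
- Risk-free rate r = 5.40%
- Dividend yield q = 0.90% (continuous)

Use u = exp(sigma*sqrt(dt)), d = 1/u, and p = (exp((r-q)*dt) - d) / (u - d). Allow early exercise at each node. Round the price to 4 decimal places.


dt = T/N = 0.062500
u = exp(sigma*sqrt(dt)) = 1.075193; d = 1/u = 0.930066
p = (exp((r-q)*dt) - d) / (u - d) = 0.501290
Discount per step: exp(-r*dt) = 0.996631
Stock lattice S(k, i) with i counting down-moves:
  k=0: S(0,0) = 28.0800
  k=1: S(1,0) = 30.1914; S(1,1) = 26.1162
  k=2: S(2,0) = 32.4616; S(2,1) = 28.0800; S(2,2) = 24.2898
  k=3: S(3,0) = 34.9025; S(3,1) = 30.1914; S(3,2) = 26.1162; S(3,3) = 22.5911
  k=4: S(4,0) = 37.5269; S(4,1) = 32.4616; S(4,2) = 28.0800; S(4,3) = 24.2898; S(4,4) = 21.0112
Terminal payoffs V(N, i) = max(S_T - K, 0):
  V(4,0) = 10.746884; V(4,1) = 5.681591; V(4,2) = 1.300000; V(4,3) = 0.000000; V(4,4) = 0.000000
Backward induction: V(k, i) = exp(-r*dt) * [p * V(k+1, i) + (1-p) * V(k+1, i+1)]; then take max(V_cont, immediate exercise) for American.
  V(3,0) = exp(-r*dt) * [p*10.746884 + (1-p)*5.681591] = 8.193072; exercise = 8.122469; V(3,0) = max -> 8.193072
  V(3,1) = exp(-r*dt) * [p*5.681591 + (1-p)*1.300000] = 3.484666; exercise = 3.411414; V(3,1) = max -> 3.484666
  V(3,2) = exp(-r*dt) * [p*1.300000 + (1-p)*0.000000] = 0.649481; exercise = 0.000000; V(3,2) = max -> 0.649481
  V(3,3) = exp(-r*dt) * [p*0.000000 + (1-p)*0.000000] = 0.000000; exercise = 0.000000; V(3,3) = max -> 0.000000
  V(2,0) = exp(-r*dt) * [p*8.193072 + (1-p)*3.484666] = 5.825249; exercise = 5.681591; V(2,0) = max -> 5.825249
  V(2,1) = exp(-r*dt) * [p*3.484666 + (1-p)*0.649481] = 2.063753; exercise = 1.300000; V(2,1) = max -> 2.063753
  V(2,2) = exp(-r*dt) * [p*0.649481 + (1-p)*0.000000] = 0.324481; exercise = 0.000000; V(2,2) = max -> 0.324481
  V(1,0) = exp(-r*dt) * [p*5.825249 + (1-p)*2.063753] = 3.936046; exercise = 3.411414; V(1,0) = max -> 3.936046
  V(1,1) = exp(-r*dt) * [p*2.063753 + (1-p)*0.324481] = 1.192330; exercise = 0.000000; V(1,1) = max -> 1.192330
  V(0,0) = exp(-r*dt) * [p*3.936046 + (1-p)*1.192330] = 2.559075; exercise = 1.300000; V(0,0) = max -> 2.559075

Answer: Price = V(0,0) = 2.5591


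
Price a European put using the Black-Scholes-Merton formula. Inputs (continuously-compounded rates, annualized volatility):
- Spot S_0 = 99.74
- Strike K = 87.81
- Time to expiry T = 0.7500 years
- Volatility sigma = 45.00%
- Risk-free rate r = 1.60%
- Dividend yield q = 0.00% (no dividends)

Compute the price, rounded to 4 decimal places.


d1 = (ln(S/K) + (r - q + 0.5*sigma^2) * T) / (sigma * sqrt(T)) = 0.55253424
d2 = d1 - sigma * sqrt(T) = 0.16282281
exp(-rT) = 0.98807171; exp(-qT) = 1.00000000
P = K * exp(-rT) * N(-d2) - S_0 * exp(-qT) * N(-d1)
N(-d1) = 0.29029119; N(-d2) = 0.43532897
P = 87.8100 * 0.98807171 * 0.43532897 - 99.7400 * 1.00000000 * 0.29029119 = 8.8166

Answer: Price = 8.8166


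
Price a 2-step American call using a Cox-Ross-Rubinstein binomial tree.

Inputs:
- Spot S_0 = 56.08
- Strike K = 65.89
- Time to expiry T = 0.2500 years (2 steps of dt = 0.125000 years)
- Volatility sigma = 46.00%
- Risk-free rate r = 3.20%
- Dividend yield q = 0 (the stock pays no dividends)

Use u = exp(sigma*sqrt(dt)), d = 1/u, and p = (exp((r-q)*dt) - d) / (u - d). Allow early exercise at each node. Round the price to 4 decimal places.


Answer: Price = V(0,0) = 2.5930

Derivation:
dt = T/N = 0.125000
u = exp(sigma*sqrt(dt)) = 1.176607; d = 1/u = 0.849902
p = (exp((r-q)*dt) - d) / (u - d) = 0.471699
Discount per step: exp(-r*dt) = 0.996008
Stock lattice S(k, i) with i counting down-moves:
  k=0: S(0,0) = 56.0800
  k=1: S(1,0) = 65.9841; S(1,1) = 47.6625
  k=2: S(2,0) = 77.6373; S(2,1) = 56.0800; S(2,2) = 40.5084
Terminal payoffs V(N, i) = max(S_T - K, 0):
  V(2,0) = 11.747330; V(2,1) = 0.000000; V(2,2) = 0.000000
Backward induction: V(k, i) = exp(-r*dt) * [p * V(k+1, i) + (1-p) * V(k+1, i+1)]; then take max(V_cont, immediate exercise) for American.
  V(1,0) = exp(-r*dt) * [p*11.747330 + (1-p)*0.000000] = 5.519080; exercise = 0.094100; V(1,0) = max -> 5.519080
  V(1,1) = exp(-r*dt) * [p*0.000000 + (1-p)*0.000000] = 0.000000; exercise = 0.000000; V(1,1) = max -> 0.000000
  V(0,0) = exp(-r*dt) * [p*5.519080 + (1-p)*0.000000] = 2.592950; exercise = 0.000000; V(0,0) = max -> 2.592950


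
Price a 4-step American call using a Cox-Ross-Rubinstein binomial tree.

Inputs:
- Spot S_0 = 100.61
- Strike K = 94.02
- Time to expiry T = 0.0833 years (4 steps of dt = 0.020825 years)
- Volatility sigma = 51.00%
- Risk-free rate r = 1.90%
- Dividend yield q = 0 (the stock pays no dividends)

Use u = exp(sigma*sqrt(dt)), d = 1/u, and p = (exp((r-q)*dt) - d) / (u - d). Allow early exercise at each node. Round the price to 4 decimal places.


dt = T/N = 0.020825
u = exp(sigma*sqrt(dt)) = 1.076373; d = 1/u = 0.929046
p = (exp((r-q)*dt) - d) / (u - d) = 0.484295
Discount per step: exp(-r*dt) = 0.999604
Stock lattice S(k, i) with i counting down-moves:
  k=0: S(0,0) = 100.6100
  k=1: S(1,0) = 108.2939; S(1,1) = 93.4713
  k=2: S(2,0) = 116.5647; S(2,1) = 100.6100; S(2,2) = 86.8391
  k=3: S(3,0) = 125.4671; S(3,1) = 108.2939; S(3,2) = 93.4713; S(3,3) = 80.6775
  k=4: S(4,0) = 135.0495; S(4,1) = 116.5647; S(4,2) = 100.6100; S(4,3) = 86.8391; S(4,4) = 74.9530
Terminal payoffs V(N, i) = max(S_T - K, 0):
  V(4,0) = 41.029503; V(4,1) = 22.544705; V(4,2) = 6.590000; V(4,3) = 0.000000; V(4,4) = 0.000000
Backward induction: V(k, i) = exp(-r*dt) * [p * V(k+1, i) + (1-p) * V(k+1, i+1)]; then take max(V_cont, immediate exercise) for American.
  V(3,0) = exp(-r*dt) * [p*41.029503 + (1-p)*22.544705] = 31.484343; exercise = 31.447149; V(3,0) = max -> 31.484343
  V(3,1) = exp(-r*dt) * [p*22.544705 + (1-p)*6.590000] = 14.311123; exercise = 14.273929; V(3,1) = max -> 14.311123
  V(3,2) = exp(-r*dt) * [p*6.590000 + (1-p)*0.000000] = 3.190242; exercise = 0.000000; V(3,2) = max -> 3.190242
  V(3,3) = exp(-r*dt) * [p*0.000000 + (1-p)*0.000000] = 0.000000; exercise = 0.000000; V(3,3) = max -> 0.000000
  V(2,0) = exp(-r*dt) * [p*31.484343 + (1-p)*14.311123] = 22.619078; exercise = 22.544705; V(2,0) = max -> 22.619078
  V(2,1) = exp(-r*dt) * [p*14.311123 + (1-p)*3.190242] = 8.572638; exercise = 6.590000; V(2,1) = max -> 8.572638
  V(2,2) = exp(-r*dt) * [p*3.190242 + (1-p)*0.000000] = 1.544408; exercise = 0.000000; V(2,2) = max -> 1.544408
  V(1,0) = exp(-r*dt) * [p*22.619078 + (1-p)*8.572638] = 15.369179; exercise = 14.273929; V(1,0) = max -> 15.369179
  V(1,1) = exp(-r*dt) * [p*8.572638 + (1-p)*1.544408] = 4.946188; exercise = 0.000000; V(1,1) = max -> 4.946188
  V(0,0) = exp(-r*dt) * [p*15.369179 + (1-p)*4.946188] = 9.990038; exercise = 6.590000; V(0,0) = max -> 9.990038

Answer: Price = V(0,0) = 9.9900


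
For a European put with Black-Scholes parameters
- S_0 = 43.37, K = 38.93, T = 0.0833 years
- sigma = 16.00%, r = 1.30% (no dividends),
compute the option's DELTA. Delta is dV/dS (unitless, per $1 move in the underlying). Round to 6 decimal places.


d1 = 2.3853364912; d2 = 2.3391577082
phi(d1) = 0.0231941863; exp(-qT) = 1.0000000000; exp(-rT) = 0.9989176861
N(-d1) = 0.0085317529
Delta = -exp(-qT) * N(-d1) = -1.0000000000 * 0.0085317529 = -0.008532

Answer: Delta = -0.008532


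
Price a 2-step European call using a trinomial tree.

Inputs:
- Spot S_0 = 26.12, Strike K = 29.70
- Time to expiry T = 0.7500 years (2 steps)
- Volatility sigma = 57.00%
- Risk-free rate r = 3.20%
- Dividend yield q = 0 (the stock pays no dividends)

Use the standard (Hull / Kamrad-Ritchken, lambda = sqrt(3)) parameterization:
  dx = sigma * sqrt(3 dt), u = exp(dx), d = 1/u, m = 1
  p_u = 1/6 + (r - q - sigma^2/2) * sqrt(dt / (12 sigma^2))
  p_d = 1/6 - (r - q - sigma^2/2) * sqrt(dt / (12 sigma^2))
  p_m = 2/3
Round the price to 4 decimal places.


Answer: Price = V(0,0) = 3.8748

Derivation:
dt = T/N = 0.375000; dx = sigma*sqrt(3*dt) = 0.604576
u = exp(dx) = 1.830476; d = 1/u = 0.546306
p_u = 0.126210, p_m = 0.666667, p_d = 0.207124
Discount per step: exp(-r*dt) = 0.988072
Stock lattice S(k, j) with j the centered position index:
  k=0: S(0,+0) = 26.1200
  k=1: S(1,-1) = 14.2695; S(1,+0) = 26.1200; S(1,+1) = 47.8120
  k=2: S(2,-2) = 7.7955; S(2,-1) = 14.2695; S(2,+0) = 26.1200; S(2,+1) = 47.8120; S(2,+2) = 87.5188
Terminal payoffs V(N, j) = max(S_T - K, 0):
  V(2,-2) = 0.000000; V(2,-1) = 0.000000; V(2,+0) = 0.000000; V(2,+1) = 18.112045; V(2,+2) = 57.818824
Backward induction: V(k, j) = exp(-r*dt) * [p_u * V(k+1, j+1) + p_m * V(k+1, j) + p_d * V(k+1, j-1)]
  V(1,-1) = exp(-r*dt) * [p_u*0.000000 + p_m*0.000000 + p_d*0.000000] = 0.000000
  V(1,+0) = exp(-r*dt) * [p_u*18.112045 + p_m*0.000000 + p_d*0.000000] = 2.258647
  V(1,+1) = exp(-r*dt) * [p_u*57.818824 + p_m*18.112045 + p_d*0.000000] = 19.140914
  V(0,+0) = exp(-r*dt) * [p_u*19.140914 + p_m*2.258647 + p_d*0.000000] = 3.874755


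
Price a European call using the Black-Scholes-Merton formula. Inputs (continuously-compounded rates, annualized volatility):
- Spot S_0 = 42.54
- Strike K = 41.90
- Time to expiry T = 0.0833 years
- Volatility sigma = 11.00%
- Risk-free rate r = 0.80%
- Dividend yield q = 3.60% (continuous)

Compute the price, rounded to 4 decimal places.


d1 = (ln(S/K) + (r - q + 0.5*sigma^2) * T) / (sigma * sqrt(T)) = 0.41988737
d2 = d1 - sigma * sqrt(T) = 0.38813946
exp(-rT) = 0.99933382; exp(-qT) = 0.99700569
C = S_0 * exp(-qT) * N(d1) - K * exp(-rT) * N(d2)
N(d1) = 0.66271613; N(d2) = 0.65104358
C = 42.5400 * 0.99700569 * 0.66271613 - 41.9000 * 0.99933382 * 0.65104358 = 0.8470

Answer: Price = 0.8470


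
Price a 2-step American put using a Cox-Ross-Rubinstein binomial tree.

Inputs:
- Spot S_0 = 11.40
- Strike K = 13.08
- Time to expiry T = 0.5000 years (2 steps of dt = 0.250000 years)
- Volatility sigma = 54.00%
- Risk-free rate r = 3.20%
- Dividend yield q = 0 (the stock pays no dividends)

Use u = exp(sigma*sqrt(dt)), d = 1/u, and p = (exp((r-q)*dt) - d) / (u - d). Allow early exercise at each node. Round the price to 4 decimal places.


dt = T/N = 0.250000
u = exp(sigma*sqrt(dt)) = 1.309964; d = 1/u = 0.763379
p = (exp((r-q)*dt) - d) / (u - d) = 0.447602
Discount per step: exp(-r*dt) = 0.992032
Stock lattice S(k, i) with i counting down-moves:
  k=0: S(0,0) = 11.4000
  k=1: S(1,0) = 14.9336; S(1,1) = 8.7025
  k=2: S(2,0) = 19.5625; S(2,1) = 11.4000; S(2,2) = 6.6433
Terminal payoffs V(N, i) = max(K - S_T, 0):
  V(2,0) = 0.000000; V(2,1) = 1.680000; V(2,2) = 6.436670
Backward induction: V(k, i) = exp(-r*dt) * [p * V(k+1, i) + (1-p) * V(k+1, i+1)]; then take max(V_cont, immediate exercise) for American.
  V(1,0) = exp(-r*dt) * [p*0.000000 + (1-p)*1.680000] = 0.920634; exercise = 0.000000; V(1,0) = max -> 0.920634
  V(1,1) = exp(-r*dt) * [p*1.680000 + (1-p)*6.436670] = 4.273251; exercise = 4.377474; V(1,1) = max -> 4.377474
  V(0,0) = exp(-r*dt) * [p*0.920634 + (1-p)*4.377474] = 2.807634; exercise = 1.680000; V(0,0) = max -> 2.807634

Answer: Price = V(0,0) = 2.8076


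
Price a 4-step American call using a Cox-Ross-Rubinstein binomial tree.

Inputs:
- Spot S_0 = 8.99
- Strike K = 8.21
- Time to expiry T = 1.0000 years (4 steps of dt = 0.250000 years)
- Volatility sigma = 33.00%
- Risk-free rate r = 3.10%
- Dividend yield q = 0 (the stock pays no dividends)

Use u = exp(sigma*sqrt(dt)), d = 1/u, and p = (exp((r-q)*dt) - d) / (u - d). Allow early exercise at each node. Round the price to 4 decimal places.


dt = T/N = 0.250000
u = exp(sigma*sqrt(dt)) = 1.179393; d = 1/u = 0.847894
p = (exp((r-q)*dt) - d) / (u - d) = 0.482313
Discount per step: exp(-r*dt) = 0.992280
Stock lattice S(k, i) with i counting down-moves:
  k=0: S(0,0) = 8.9900
  k=1: S(1,0) = 10.6027; S(1,1) = 7.6226
  k=2: S(2,0) = 12.5048; S(2,1) = 8.9900; S(2,2) = 6.4631
  k=3: S(3,0) = 14.7481; S(3,1) = 10.6027; S(3,2) = 7.6226; S(3,3) = 5.4800
  k=4: S(4,0) = 17.3938; S(4,1) = 12.5048; S(4,2) = 8.9900; S(4,3) = 6.4631; S(4,4) = 4.6465
Terminal payoffs V(N, i) = max(S_T - K, 0):
  V(4,0) = 9.183783; V(4,1) = 4.294803; V(4,2) = 0.780000; V(4,3) = 0.000000; V(4,4) = 0.000000
Backward induction: V(k, i) = exp(-r*dt) * [p * V(k+1, i) + (1-p) * V(k+1, i+1)]; then take max(V_cont, immediate exercise) for American.
  V(3,0) = exp(-r*dt) * [p*9.183783 + (1-p)*4.294803] = 6.601461; exercise = 6.538079; V(3,0) = max -> 6.601461
  V(3,1) = exp(-r*dt) * [p*4.294803 + (1-p)*0.780000] = 2.456126; exercise = 2.392744; V(3,1) = max -> 2.456126
  V(3,2) = exp(-r*dt) * [p*0.780000 + (1-p)*0.000000] = 0.373300; exercise = 0.000000; V(3,2) = max -> 0.373300
  V(3,3) = exp(-r*dt) * [p*0.000000 + (1-p)*0.000000] = 0.000000; exercise = 0.000000; V(3,3) = max -> 0.000000
  V(2,0) = exp(-r*dt) * [p*6.601461 + (1-p)*2.456126] = 4.421077; exercise = 4.294803; V(2,0) = max -> 4.421077
  V(2,1) = exp(-r*dt) * [p*2.456126 + (1-p)*0.373300] = 1.367236; exercise = 0.780000; V(2,1) = max -> 1.367236
  V(2,2) = exp(-r*dt) * [p*0.373300 + (1-p)*0.000000] = 0.178657; exercise = 0.000000; V(2,2) = max -> 0.178657
  V(1,0) = exp(-r*dt) * [p*4.421077 + (1-p)*1.367236] = 2.818217; exercise = 2.392744; V(1,0) = max -> 2.818217
  V(1,1) = exp(-r*dt) * [p*1.367236 + (1-p)*0.178657] = 0.746119; exercise = 0.000000; V(1,1) = max -> 0.746119
  V(0,0) = exp(-r*dt) * [p*2.818217 + (1-p)*0.746119] = 1.732043; exercise = 0.780000; V(0,0) = max -> 1.732043

Answer: Price = V(0,0) = 1.7320


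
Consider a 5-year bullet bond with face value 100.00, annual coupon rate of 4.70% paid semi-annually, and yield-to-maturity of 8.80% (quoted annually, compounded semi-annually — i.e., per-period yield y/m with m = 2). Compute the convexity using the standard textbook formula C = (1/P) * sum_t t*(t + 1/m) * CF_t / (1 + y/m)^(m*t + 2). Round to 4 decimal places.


Coupon per period c = face * coupon_rate / m = 2.350000
Periods per year m = 2; per-period yield y/m = 0.044000
Number of cashflows N = 10
Cashflows (t years, CF_t, discount factor 1/(1+y/m)^(m*t), PV):
  t = 0.5000: CF_t = 2.350000, DF = 0.957854, PV = 2.250958
  t = 1.0000: CF_t = 2.350000, DF = 0.917485, PV = 2.156090
  t = 1.5000: CF_t = 2.350000, DF = 0.878817, PV = 2.065220
  t = 2.0000: CF_t = 2.350000, DF = 0.841779, PV = 1.978180
  t = 2.5000: CF_t = 2.350000, DF = 0.806302, PV = 1.894809
  t = 3.0000: CF_t = 2.350000, DF = 0.772320, PV = 1.814951
  t = 3.5000: CF_t = 2.350000, DF = 0.739770, PV = 1.738459
  t = 4.0000: CF_t = 2.350000, DF = 0.708592, PV = 1.665190
  t = 4.5000: CF_t = 2.350000, DF = 0.678728, PV = 1.595010
  t = 5.0000: CF_t = 102.350000, DF = 0.650122, PV = 66.540010
Price P = sum_t PV_t = 83.698876
Convexity numerator sum_t t*(t + 1/m) * CF_t / (1+y/m)^(m*t + 2):
  t = 0.5000: term = 1.032610
  t = 1.0000: term = 2.967270
  t = 1.5000: term = 5.684426
  t = 2.0000: term = 9.074754
  t = 2.5000: term = 13.038440
  t = 3.0000: term = 17.484498
  t = 3.5000: term = 22.330138
  t = 4.0000: term = 27.500170
  t = 4.5000: term = 32.926449
  t = 5.0000: term = 1678.860290
Convexity = (1/P) * sum = 1810.899046 / 83.698876 = 21.635882

Answer: Convexity = 21.6359


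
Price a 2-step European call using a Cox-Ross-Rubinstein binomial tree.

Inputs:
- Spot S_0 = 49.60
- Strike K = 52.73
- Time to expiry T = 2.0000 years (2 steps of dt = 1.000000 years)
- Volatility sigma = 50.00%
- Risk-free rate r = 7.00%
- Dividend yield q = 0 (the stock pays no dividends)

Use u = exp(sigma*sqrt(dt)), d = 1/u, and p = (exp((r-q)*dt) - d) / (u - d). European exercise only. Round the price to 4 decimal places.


Answer: Price = V(0,0) = 14.2679

Derivation:
dt = T/N = 1.000000
u = exp(sigma*sqrt(dt)) = 1.648721; d = 1/u = 0.606531
p = (exp((r-q)*dt) - d) / (u - d) = 0.447114
Discount per step: exp(-r*dt) = 0.932394
Stock lattice S(k, i) with i counting down-moves:
  k=0: S(0,0) = 49.6000
  k=1: S(1,0) = 81.7766; S(1,1) = 30.0839
  k=2: S(2,0) = 134.8268; S(2,1) = 49.6000; S(2,2) = 18.2468
Terminal payoffs V(N, i) = max(S_T - K, 0):
  V(2,0) = 82.096779; V(2,1) = 0.000000; V(2,2) = 0.000000
Backward induction: V(k, i) = exp(-r*dt) * [p * V(k+1, i) + (1-p) * V(k+1, i+1)].
  V(1,0) = exp(-r*dt) * [p*82.096779 + (1-p)*0.000000] = 34.224989
  V(1,1) = exp(-r*dt) * [p*0.000000 + (1-p)*0.000000] = 0.000000
  V(0,0) = exp(-r*dt) * [p*34.224989 + (1-p)*0.000000] = 14.267915


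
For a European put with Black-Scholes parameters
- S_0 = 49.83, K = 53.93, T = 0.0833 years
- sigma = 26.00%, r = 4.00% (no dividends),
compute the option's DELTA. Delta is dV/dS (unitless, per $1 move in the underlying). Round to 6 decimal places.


Answer: Delta = -0.834418

Derivation:
d1 = -0.9717703813; d2 = -1.0468109037
phi(d1) = 0.2487996387; exp(-qT) = 1.0000000000; exp(-rT) = 0.9966735450
N(-d1) = 0.8344176031
Delta = -exp(-qT) * N(-d1) = -1.0000000000 * 0.8344176031 = -0.834418


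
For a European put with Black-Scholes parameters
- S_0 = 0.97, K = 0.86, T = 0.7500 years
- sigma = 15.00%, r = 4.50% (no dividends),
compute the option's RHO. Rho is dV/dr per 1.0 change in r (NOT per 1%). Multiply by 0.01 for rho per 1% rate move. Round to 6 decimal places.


Answer: Rho = -0.081725

Derivation:
d1 = 1.2513195844; d2 = 1.1214157738
phi(d1) = 0.1823478989; exp(-qT) = 1.0000000000; exp(-rT) = 0.9668131777
N(-d2) = 0.1310554625
Rho = -K*T*exp(-rT)*N(-d2) = -0.8600 * 0.7500 * 0.9668131777 * 0.1310554625 = -0.081725


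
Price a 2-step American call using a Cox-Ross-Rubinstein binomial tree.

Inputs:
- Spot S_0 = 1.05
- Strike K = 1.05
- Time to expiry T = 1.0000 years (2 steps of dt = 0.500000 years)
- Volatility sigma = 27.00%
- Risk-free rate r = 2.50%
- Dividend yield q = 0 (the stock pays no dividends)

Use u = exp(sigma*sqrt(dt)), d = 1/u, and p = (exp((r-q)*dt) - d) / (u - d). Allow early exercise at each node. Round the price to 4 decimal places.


dt = T/N = 0.500000
u = exp(sigma*sqrt(dt)) = 1.210361; d = 1/u = 0.826200
p = (exp((r-q)*dt) - d) / (u - d) = 0.485157
Discount per step: exp(-r*dt) = 0.987578
Stock lattice S(k, i) with i counting down-moves:
  k=0: S(0,0) = 1.0500
  k=1: S(1,0) = 1.2709; S(1,1) = 0.8675
  k=2: S(2,0) = 1.5382; S(2,1) = 1.0500; S(2,2) = 0.7167
Terminal payoffs V(N, i) = max(S_T - K, 0):
  V(2,0) = 0.488223; V(2,1) = 0.000000; V(2,2) = 0.000000
Backward induction: V(k, i) = exp(-r*dt) * [p * V(k+1, i) + (1-p) * V(k+1, i+1)]; then take max(V_cont, immediate exercise) for American.
  V(1,0) = exp(-r*dt) * [p*0.488223 + (1-p)*0.000000] = 0.233923; exercise = 0.220879; V(1,0) = max -> 0.233923
  V(1,1) = exp(-r*dt) * [p*0.000000 + (1-p)*0.000000] = 0.000000; exercise = 0.000000; V(1,1) = max -> 0.000000
  V(0,0) = exp(-r*dt) * [p*0.233923 + (1-p)*0.000000] = 0.112079; exercise = 0.000000; V(0,0) = max -> 0.112079

Answer: Price = V(0,0) = 0.1121


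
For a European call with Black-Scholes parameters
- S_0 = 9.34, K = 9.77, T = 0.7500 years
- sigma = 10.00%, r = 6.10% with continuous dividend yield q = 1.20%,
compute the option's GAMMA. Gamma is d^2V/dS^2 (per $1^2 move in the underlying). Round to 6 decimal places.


d1 = -0.0520794632; d2 = -0.1386820036
phi(d1) = 0.3984016274; exp(-qT) = 0.9910403788; exp(-rT) = 0.9552807525
Gamma = exp(-qT) * phi(d1) / (S * sigma * sqrt(T)) = 0.9910403788 * 0.3984016274 / (9.3400 * 0.1000 * 0.8660254038) = 0.488129

Answer: Gamma = 0.488129


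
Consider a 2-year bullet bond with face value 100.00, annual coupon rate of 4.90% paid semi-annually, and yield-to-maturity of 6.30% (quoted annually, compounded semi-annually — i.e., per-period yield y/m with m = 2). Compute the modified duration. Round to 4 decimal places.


Answer: Modified duration = 1.8694

Derivation:
Coupon per period c = face * coupon_rate / m = 2.450000
Periods per year m = 2; per-period yield y/m = 0.031500
Number of cashflows N = 4
Cashflows (t years, CF_t, discount factor 1/(1+y/m)^(m*t), PV):
  t = 0.5000: CF_t = 2.450000, DF = 0.969462, PV = 2.375182
  t = 1.0000: CF_t = 2.450000, DF = 0.939856, PV = 2.302648
  t = 1.5000: CF_t = 2.450000, DF = 0.911155, PV = 2.232330
  t = 2.0000: CF_t = 102.450000, DF = 0.883330, PV = 90.497177
Price P = sum_t PV_t = 97.407337
First compute Macaulay numerator sum_t t * PV_t:
  t * PV_t at t = 0.5000: 1.187591
  t * PV_t at t = 1.0000: 2.302648
  t * PV_t at t = 1.5000: 3.348495
  t * PV_t at t = 2.0000: 180.994355
Macaulay duration D = 187.833089 / 97.407337 = 1.928326
Modified duration = D / (1 + y/m) = 1.928326 / (1 + 0.031500) = 1.869439


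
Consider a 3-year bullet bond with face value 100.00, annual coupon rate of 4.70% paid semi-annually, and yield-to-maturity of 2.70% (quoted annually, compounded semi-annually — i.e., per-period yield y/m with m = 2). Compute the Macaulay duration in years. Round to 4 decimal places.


Coupon per period c = face * coupon_rate / m = 2.350000
Periods per year m = 2; per-period yield y/m = 0.013500
Number of cashflows N = 6
Cashflows (t years, CF_t, discount factor 1/(1+y/m)^(m*t), PV):
  t = 0.5000: CF_t = 2.350000, DF = 0.986680, PV = 2.318698
  t = 1.0000: CF_t = 2.350000, DF = 0.973537, PV = 2.287812
  t = 1.5000: CF_t = 2.350000, DF = 0.960569, PV = 2.257338
  t = 2.0000: CF_t = 2.350000, DF = 0.947774, PV = 2.227270
  t = 2.5000: CF_t = 2.350000, DF = 0.935150, PV = 2.197602
  t = 3.0000: CF_t = 102.350000, DF = 0.922694, PV = 94.437684
Price P = sum_t PV_t = 105.726404
Macaulay numerator sum_t t * PV_t:
  t * PV_t at t = 0.5000: 1.159349
  t * PV_t at t = 1.0000: 2.287812
  t * PV_t at t = 1.5000: 3.386007
  t * PV_t at t = 2.0000: 4.454540
  t * PV_t at t = 2.5000: 5.494006
  t * PV_t at t = 3.0000: 283.313053
Macaulay duration D = (sum_t t * PV_t) / P = 300.094766 / 105.726404 = 2.838409

Answer: Macaulay duration = 2.8384 years


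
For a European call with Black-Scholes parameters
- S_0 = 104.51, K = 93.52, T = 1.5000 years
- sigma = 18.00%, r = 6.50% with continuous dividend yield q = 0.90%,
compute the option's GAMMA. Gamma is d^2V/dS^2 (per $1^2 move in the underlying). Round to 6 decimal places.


d1 = 0.9952523744; d2 = 0.7747982976
phi(d1) = 0.2431195023; exp(-qT) = 0.9865907163; exp(-rT) = 0.9071023416
Gamma = exp(-qT) * phi(d1) / (S * sigma * sqrt(T)) = 0.9865907163 * 0.2431195023 / (104.5100 * 0.1800 * 1.2247448714) = 0.010411

Answer: Gamma = 0.010411


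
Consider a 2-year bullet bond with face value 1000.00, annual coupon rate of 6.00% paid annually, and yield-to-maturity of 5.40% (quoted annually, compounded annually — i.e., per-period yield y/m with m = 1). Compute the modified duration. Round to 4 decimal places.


Answer: Modified duration = 1.8441

Derivation:
Coupon per period c = face * coupon_rate / m = 60.000000
Periods per year m = 1; per-period yield y/m = 0.054000
Number of cashflows N = 2
Cashflows (t years, CF_t, discount factor 1/(1+y/m)^(m*t), PV):
  t = 1.0000: CF_t = 60.000000, DF = 0.948767, PV = 56.925996
  t = 2.0000: CF_t = 1060.000000, DF = 0.900158, PV = 954.167552
Price P = sum_t PV_t = 1011.093548
First compute Macaulay numerator sum_t t * PV_t:
  t * PV_t at t = 1.0000: 56.925996
  t * PV_t at t = 2.0000: 1908.335104
Macaulay duration D = 1965.261100 / 1011.093548 = 1.943699
Modified duration = D / (1 + y/m) = 1.943699 / (1 + 0.054000) = 1.844116


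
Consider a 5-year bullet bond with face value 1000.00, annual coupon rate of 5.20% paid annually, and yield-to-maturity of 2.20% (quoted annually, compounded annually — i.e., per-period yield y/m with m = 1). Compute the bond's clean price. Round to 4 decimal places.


Coupon per period c = face * coupon_rate / m = 52.000000
Periods per year m = 1; per-period yield y/m = 0.022000
Number of cashflows N = 5
Cashflows (t years, CF_t, discount factor 1/(1+y/m)^(m*t), PV):
  t = 1.0000: CF_t = 52.000000, DF = 0.978474, PV = 50.880626
  t = 2.0000: CF_t = 52.000000, DF = 0.957411, PV = 49.785349
  t = 3.0000: CF_t = 52.000000, DF = 0.936801, PV = 48.713648
  t = 4.0000: CF_t = 52.000000, DF = 0.916635, PV = 47.665018
  t = 5.0000: CF_t = 1052.000000, DF = 0.896903, PV = 943.542052
Price P = sum_t PV_t = 1140.586693

Answer: Price = 1140.5867


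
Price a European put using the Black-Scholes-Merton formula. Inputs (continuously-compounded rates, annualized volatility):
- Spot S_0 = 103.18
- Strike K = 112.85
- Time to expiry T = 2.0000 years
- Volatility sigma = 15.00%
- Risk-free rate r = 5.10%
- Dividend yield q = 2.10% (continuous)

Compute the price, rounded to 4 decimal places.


d1 = (ln(S/K) + (r - q + 0.5*sigma^2) * T) / (sigma * sqrt(T)) = -0.03339650
d2 = d1 - sigma * sqrt(T) = -0.24552853
exp(-rT) = 0.90302955; exp(-qT) = 0.95886978
P = K * exp(-rT) * N(-d2) - S_0 * exp(-qT) * N(-d1)
N(-d1) = 0.51332080; N(-d2) = 0.59697639
P = 112.8500 * 0.90302955 * 0.59697639 - 103.1800 * 0.95886978 * 0.51332080 = 10.0500

Answer: Price = 10.0500


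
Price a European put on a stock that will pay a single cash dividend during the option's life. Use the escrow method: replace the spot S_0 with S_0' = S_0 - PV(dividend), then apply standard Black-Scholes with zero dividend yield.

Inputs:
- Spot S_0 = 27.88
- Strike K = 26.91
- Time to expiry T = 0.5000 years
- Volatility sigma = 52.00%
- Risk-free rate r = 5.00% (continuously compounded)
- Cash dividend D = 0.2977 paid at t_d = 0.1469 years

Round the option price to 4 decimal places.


PV(D) = D * exp(-r * t_d) = 0.2977 * 0.99268191 = 0.29552140
S_0' = S_0 - PV(D) = 27.8800 - 0.29552140 = 27.58447860
d1 = (ln(S_0'/K) + (r + sigma^2/2)*T) / (sigma*sqrt(T)) = 0.31916429
d2 = d1 - sigma*sqrt(T) = -0.04853124
exp(-rT) = 0.97530991
N(-d1) = 0.37480097; N(-d2) = 0.51935357
P = K * exp(-rT) * N(-d2) - S_0' * N(-d1) = 26.9100 * 0.97530991 * 0.51935357 - 27.58447860 * 0.37480097 = 3.2921

Answer: Price = 3.2921


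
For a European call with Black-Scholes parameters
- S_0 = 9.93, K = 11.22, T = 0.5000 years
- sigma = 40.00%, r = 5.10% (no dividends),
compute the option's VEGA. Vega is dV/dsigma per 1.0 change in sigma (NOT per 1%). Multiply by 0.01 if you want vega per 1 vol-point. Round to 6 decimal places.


Answer: Vega = 2.745600

Derivation:
d1 = -0.2002435260; d2 = -0.4830862384
phi(d1) = 0.3910236370; exp(-qT) = 1.0000000000; exp(-rT) = 0.9748223790
Vega = S * exp(-qT) * phi(d1) * sqrt(T) = 9.9300 * 1.0000000000 * 0.3910236370 * 0.7071067812 = 2.745600


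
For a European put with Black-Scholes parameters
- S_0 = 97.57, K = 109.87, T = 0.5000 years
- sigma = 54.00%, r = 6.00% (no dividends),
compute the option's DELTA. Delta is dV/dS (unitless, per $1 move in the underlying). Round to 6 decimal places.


Answer: Delta = -0.516532

Derivation:
d1 = -0.0414515936; d2 = -0.4232892555
phi(d1) = 0.3985996894; exp(-qT) = 1.0000000000; exp(-rT) = 0.9704455335
N(-d1) = 0.5165320588
Delta = -exp(-qT) * N(-d1) = -1.0000000000 * 0.5165320588 = -0.516532


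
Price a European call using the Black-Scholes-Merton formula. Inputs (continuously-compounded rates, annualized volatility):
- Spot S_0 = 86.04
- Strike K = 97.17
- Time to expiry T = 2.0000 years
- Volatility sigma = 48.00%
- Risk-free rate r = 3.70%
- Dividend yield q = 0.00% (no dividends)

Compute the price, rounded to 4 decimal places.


Answer: Price = 21.3746

Derivation:
d1 = (ln(S/K) + (r - q + 0.5*sigma^2) * T) / (sigma * sqrt(T)) = 0.26921659
d2 = d1 - sigma * sqrt(T) = -0.40960592
exp(-rT) = 0.92867169; exp(-qT) = 1.00000000
C = S_0 * exp(-qT) * N(d1) - K * exp(-rT) * N(d2)
N(d1) = 0.60611849; N(d2) = 0.34104753
C = 86.0400 * 1.00000000 * 0.60611849 - 97.1700 * 0.92867169 * 0.34104753 = 21.3746


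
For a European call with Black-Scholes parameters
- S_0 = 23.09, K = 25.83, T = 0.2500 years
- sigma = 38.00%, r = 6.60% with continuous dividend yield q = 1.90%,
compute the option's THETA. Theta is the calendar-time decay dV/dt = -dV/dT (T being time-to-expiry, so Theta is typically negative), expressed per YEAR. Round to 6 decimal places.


d1 = -0.4333525460; d2 = -0.6233525460
phi(d1) = 0.3631876095; exp(-qT) = 0.9952612634; exp(-rT) = 0.9836353794
Theta = -S*exp(-qT)*phi(d1)*sigma/(2*sqrt(T)) - r*K*exp(-rT)*N(d2) + q*S*exp(-qT)*N(d1)
N(d1) = 0.3323793348; N(d2) = 0.2665264373; sqrt(T) = 0.5000000000
Term 1 = -23.0900 * 0.9952612634 * 0.3631876095 * 0.3800 / (2 * 0.5000000000) = -3.1715798827
Term 2 = -0.0660 * 25.8300 * 0.9836353794 * 0.2665264373 = -0.4469333645
Term 3 = 0.0190 * 23.0900 * 0.9952612634 * 0.3323793348 = 0.1451271442
Theta = -3.1715798827 + (-0.4469333645) + (0.1451271442) = -3.473386

Answer: Theta = -3.473386


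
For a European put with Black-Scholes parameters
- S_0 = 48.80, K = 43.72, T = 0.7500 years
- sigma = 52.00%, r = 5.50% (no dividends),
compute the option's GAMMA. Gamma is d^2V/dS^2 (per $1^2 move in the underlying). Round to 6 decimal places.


Answer: Gamma = 0.015511

Derivation:
d1 = 0.5608616996; d2 = 0.1105284897
phi(d1) = 0.3408811295; exp(-qT) = 1.0000000000; exp(-rT) = 0.9595892027
Gamma = exp(-qT) * phi(d1) / (S * sigma * sqrt(T)) = 1.0000000000 * 0.3408811295 / (48.8000 * 0.5200 * 0.8660254038) = 0.015511


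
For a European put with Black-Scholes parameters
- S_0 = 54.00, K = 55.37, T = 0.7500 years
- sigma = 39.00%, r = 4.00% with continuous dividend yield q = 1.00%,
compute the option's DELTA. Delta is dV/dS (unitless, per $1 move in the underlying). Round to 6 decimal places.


Answer: Delta = -0.432666

Derivation:
d1 = 0.1613134882; d2 = -0.1764364192
phi(d1) = 0.3937852559; exp(-qT) = 0.9925280548; exp(-rT) = 0.9704455335
N(-d1) = 0.4359232502
Delta = -exp(-qT) * N(-d1) = -0.9925280548 * 0.4359232502 = -0.432666


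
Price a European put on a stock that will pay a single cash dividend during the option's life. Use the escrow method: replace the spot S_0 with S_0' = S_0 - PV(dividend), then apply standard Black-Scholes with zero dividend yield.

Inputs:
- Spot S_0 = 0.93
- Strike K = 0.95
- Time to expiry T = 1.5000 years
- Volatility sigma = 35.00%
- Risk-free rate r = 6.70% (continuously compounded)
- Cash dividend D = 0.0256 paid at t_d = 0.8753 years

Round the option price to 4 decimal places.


PV(D) = D * exp(-r * t_d) = 0.0256 * 0.94304140 = 0.02414186
S_0' = S_0 - PV(D) = 0.9300 - 0.02414186 = 0.90585814
d1 = (ln(S_0'/K) + (r + sigma^2/2)*T) / (sigma*sqrt(T)) = 0.33778634
d2 = d1 - sigma*sqrt(T) = -0.09087436
exp(-rT) = 0.90438511
N(-d1) = 0.36776210; N(-d2) = 0.53620379
P = K * exp(-rT) * N(-d2) - S_0' * N(-d1) = 0.9500 * 0.90438511 * 0.53620379 - 0.90585814 * 0.36776210 = 0.1275

Answer: Price = 0.1275


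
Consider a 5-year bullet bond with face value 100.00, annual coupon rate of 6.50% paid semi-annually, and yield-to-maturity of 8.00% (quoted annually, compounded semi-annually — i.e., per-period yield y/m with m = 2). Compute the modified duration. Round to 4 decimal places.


Coupon per period c = face * coupon_rate / m = 3.250000
Periods per year m = 2; per-period yield y/m = 0.040000
Number of cashflows N = 10
Cashflows (t years, CF_t, discount factor 1/(1+y/m)^(m*t), PV):
  t = 0.5000: CF_t = 3.250000, DF = 0.961538, PV = 3.125000
  t = 1.0000: CF_t = 3.250000, DF = 0.924556, PV = 3.004808
  t = 1.5000: CF_t = 3.250000, DF = 0.888996, PV = 2.889238
  t = 2.0000: CF_t = 3.250000, DF = 0.854804, PV = 2.778114
  t = 2.5000: CF_t = 3.250000, DF = 0.821927, PV = 2.671263
  t = 3.0000: CF_t = 3.250000, DF = 0.790315, PV = 2.568522
  t = 3.5000: CF_t = 3.250000, DF = 0.759918, PV = 2.469733
  t = 4.0000: CF_t = 3.250000, DF = 0.730690, PV = 2.374743
  t = 4.5000: CF_t = 3.250000, DF = 0.702587, PV = 2.283407
  t = 5.0000: CF_t = 103.250000, DF = 0.675564, PV = 69.752000
Price P = sum_t PV_t = 93.916828
First compute Macaulay numerator sum_t t * PV_t:
  t * PV_t at t = 0.5000: 1.562500
  t * PV_t at t = 1.0000: 3.004808
  t * PV_t at t = 1.5000: 4.333857
  t * PV_t at t = 2.0000: 5.556227
  t * PV_t at t = 2.5000: 6.678158
  t * PV_t at t = 3.0000: 7.705567
  t * PV_t at t = 3.5000: 8.644065
  t * PV_t at t = 4.0000: 9.498973
  t * PV_t at t = 4.5000: 10.275331
  t * PV_t at t = 5.0000: 348.760002
Macaulay duration D = 406.019488 / 93.916828 = 4.323181
Modified duration = D / (1 + y/m) = 4.323181 / (1 + 0.040000) = 4.156905

Answer: Modified duration = 4.1569


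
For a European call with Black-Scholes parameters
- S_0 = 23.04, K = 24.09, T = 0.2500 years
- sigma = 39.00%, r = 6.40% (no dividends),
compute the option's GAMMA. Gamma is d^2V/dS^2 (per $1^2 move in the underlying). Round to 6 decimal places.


Answer: Gamma = 0.088689

Derivation:
d1 = -0.0489870810; d2 = -0.2439870810
phi(d1) = 0.3984638898; exp(-qT) = 1.0000000000; exp(-rT) = 0.9841273201
Gamma = exp(-qT) * phi(d1) / (S * sigma * sqrt(T)) = 1.0000000000 * 0.3984638898 / (23.0400 * 0.3900 * 0.5000000000) = 0.088689


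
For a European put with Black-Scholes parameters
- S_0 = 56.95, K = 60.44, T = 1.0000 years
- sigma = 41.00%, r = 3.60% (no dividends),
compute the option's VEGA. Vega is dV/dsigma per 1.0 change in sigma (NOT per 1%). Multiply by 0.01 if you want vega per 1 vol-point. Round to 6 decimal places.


d1 = 0.1477379329; d2 = -0.2622620671
phi(d1) = 0.3946121948; exp(-qT) = 1.0000000000; exp(-rT) = 0.9646402935
Vega = S * exp(-qT) * phi(d1) * sqrt(T) = 56.9500 * 1.0000000000 * 0.3946121948 * 1.0000000000 = 22.473164

Answer: Vega = 22.473164


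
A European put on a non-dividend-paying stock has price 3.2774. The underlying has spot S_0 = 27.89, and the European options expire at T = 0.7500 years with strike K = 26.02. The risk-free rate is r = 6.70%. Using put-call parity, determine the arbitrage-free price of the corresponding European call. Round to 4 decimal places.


Answer: Call price = 6.4226

Derivation:
Put-call parity: C - P = S_0 * exp(-qT) - K * exp(-rT).
S_0 * exp(-qT) = 27.8900 * 1.00000000 = 27.89000000
K * exp(-rT) = 26.0200 * 0.95099165 = 24.74480265
C = P + S*exp(-qT) - K*exp(-rT)
C = 3.2774 + 27.89000000 - 24.74480265 = 6.4226
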